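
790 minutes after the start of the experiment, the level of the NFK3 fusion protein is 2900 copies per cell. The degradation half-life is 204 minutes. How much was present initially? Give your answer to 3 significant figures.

Number of half-lives elapsed: n = 790/204 ≈ 3.8725.
A₀ = A × 2^n = 2900 × 2^3.8725 = 2900 × 14.647 ≈ 42477 copies per cell.

42500 copies per cell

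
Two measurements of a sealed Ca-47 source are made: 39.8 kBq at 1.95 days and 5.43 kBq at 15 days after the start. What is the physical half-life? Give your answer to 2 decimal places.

4.54 days

Over Δt = 15 − 1.95 = 13.05 days, the level fell by a factor of 39.8/5.43 ≈ 7.3297.
n = log₂(7.3297) ≈ 2.8737 half-lives, so t½ = 13.05/2.8737 ≈ 4.5411 days.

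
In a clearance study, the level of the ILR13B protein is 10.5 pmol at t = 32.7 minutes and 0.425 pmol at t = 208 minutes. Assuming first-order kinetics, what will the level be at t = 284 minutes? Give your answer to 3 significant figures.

0.106 pmol

Over Δt = 208 − 32.7 = 175.3 minutes, the level fell by a factor of 10.5/0.425 ≈ 24.706.
n = log₂(24.706) ≈ 4.6268 half-lives, so t½ = 175.3/4.6268 ≈ 37.888 minutes.
From t = 208 to t = 284: 0.425 × (1/2)^((284−208)/37.888) ≈ 0.10582 pmol.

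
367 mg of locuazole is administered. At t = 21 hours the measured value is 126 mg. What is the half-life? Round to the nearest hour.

A/A₀ = 126/367 ≈ 0.34332.
n = log₂(2.9127) ≈ 1.5424 half-lives elapsed in 21 hours.
t½ = 21/1.5424 ≈ 13.616 hours.

14 hours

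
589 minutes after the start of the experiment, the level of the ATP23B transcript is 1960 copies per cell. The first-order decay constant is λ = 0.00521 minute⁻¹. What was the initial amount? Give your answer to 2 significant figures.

42000 copies per cell

t½ = ln 2 / λ = 0.69315 / 0.00521 ≈ 133.04 minutes.
Number of half-lives elapsed: n = 589/133.04 ≈ 4.4272.
A₀ = A × 2^n = 1960 × 2^4.4272 = 1960 × 21.514 ≈ 42167 copies per cell.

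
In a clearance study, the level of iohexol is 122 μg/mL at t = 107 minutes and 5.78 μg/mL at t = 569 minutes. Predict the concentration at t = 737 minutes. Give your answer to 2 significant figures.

Over Δt = 569 − 107 = 462 minutes, the level fell by a factor of 122/5.78 ≈ 21.107.
n = log₂(21.107) ≈ 4.3997 half-lives, so t½ = 462/4.3997 ≈ 105.01 minutes.
From t = 569 to t = 737: 5.78 × (1/2)^((737−569)/105.01) ≈ 1.9068 μg/mL.

1.9 μg/mL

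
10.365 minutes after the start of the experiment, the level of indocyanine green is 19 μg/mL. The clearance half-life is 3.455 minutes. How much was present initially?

Number of half-lives elapsed: n = 10.365/3.455 ≈ 3.
A₀ = A × 2^n = 19 × 2^3 = 19 × 8 ≈ 152 μg/mL.

152 μg/mL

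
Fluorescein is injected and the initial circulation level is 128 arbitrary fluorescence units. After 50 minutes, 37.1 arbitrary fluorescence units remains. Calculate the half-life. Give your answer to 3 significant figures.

28.0 minutes

A/A₀ = 37.1/128 ≈ 0.28984.
n = log₂(3.4501) ≈ 1.7867 half-lives elapsed in 50 minutes.
t½ = 50/1.7867 ≈ 27.985 minutes.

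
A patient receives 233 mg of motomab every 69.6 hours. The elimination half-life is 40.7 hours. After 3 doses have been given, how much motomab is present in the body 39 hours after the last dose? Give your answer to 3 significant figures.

168 mg

The 3 doses were given 178.2, 108.6, 39 hours ago.
Total = 233·(1/2)^(178.2/40.7) + 233·(1/2)^(108.6/40.7) + 233·(1/2)^(39/40.7)
      = 11.203 + 36.654 + 119.92 ≈ 167.78 mg.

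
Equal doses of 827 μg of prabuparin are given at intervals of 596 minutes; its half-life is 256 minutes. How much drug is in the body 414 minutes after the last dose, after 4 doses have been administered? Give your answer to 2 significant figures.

340 μg

The 4 doses were given 2202, 1606, 1010, 414 minutes ago.
Total = 827·(1/2)^(2202/256) + 827·(1/2)^(1606/256) + 827·(1/2)^(1010/256) + 827·(1/2)^(414/256)
      = 2.129 + 10.691 + 53.684 + 269.58 ≈ 336.08 μg.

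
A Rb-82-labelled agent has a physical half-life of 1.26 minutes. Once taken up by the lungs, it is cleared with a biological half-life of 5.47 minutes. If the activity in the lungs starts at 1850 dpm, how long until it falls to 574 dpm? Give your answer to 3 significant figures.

1.73 minutes

1/t_eff = 1/t_phys + 1/t_biol = 1/1.26 + 1/5.47 = 0.97647 per minute.
t_eff = 1.26 × 5.47 / (1.26 + 5.47) ≈ 1.0241 minutes.
n = log₂(1850/574) ≈ 1.6884; t = 1.6884 × 1.0241 ≈ 1.7291 minutes.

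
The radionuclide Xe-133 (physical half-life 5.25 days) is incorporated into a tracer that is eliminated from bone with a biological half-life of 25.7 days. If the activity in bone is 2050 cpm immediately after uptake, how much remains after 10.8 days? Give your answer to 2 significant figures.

1/t_eff = 1/t_phys + 1/t_biol = 1/5.25 + 1/25.7 = 0.22939 per day.
t_eff = 5.25 × 25.7 / (5.25 + 25.7) ≈ 4.3595 days.
Remaining = 2050 × (1/2)^(10.8/4.3595) = 2050 × (1/2)^2.4774 ≈ 368.12 cpm.

370 cpm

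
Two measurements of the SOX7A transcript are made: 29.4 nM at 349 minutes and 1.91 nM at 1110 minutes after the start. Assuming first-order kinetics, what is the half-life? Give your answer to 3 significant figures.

Over Δt = 1110 − 349 = 761 minutes, the level fell by a factor of 29.4/1.91 ≈ 15.393.
n = log₂(15.393) ≈ 3.9442 half-lives, so t½ = 761/3.9442 ≈ 192.94 minutes.

193 minutes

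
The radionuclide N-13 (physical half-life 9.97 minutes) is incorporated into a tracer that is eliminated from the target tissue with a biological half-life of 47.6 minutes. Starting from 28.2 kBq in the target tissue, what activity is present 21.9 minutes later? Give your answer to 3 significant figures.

1/t_eff = 1/t_phys + 1/t_biol = 1/9.97 + 1/47.6 = 0.12131 per minute.
t_eff = 9.97 × 47.6 / (9.97 + 47.6) ≈ 8.2434 minutes.
Remaining = 28.2 × (1/2)^(21.9/8.2434) = 28.2 × (1/2)^2.6567 ≈ 4.4721 kBq.

4.47 kBq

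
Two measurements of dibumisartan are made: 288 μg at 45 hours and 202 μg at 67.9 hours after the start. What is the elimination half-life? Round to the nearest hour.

Over Δt = 67.9 − 45 = 22.9 hours, the level fell by a factor of 288/202 ≈ 1.4257.
n = log₂(1.4257) ≈ 0.51171 half-lives, so t½ = 22.9/0.51171 ≈ 44.752 hours.

45 hours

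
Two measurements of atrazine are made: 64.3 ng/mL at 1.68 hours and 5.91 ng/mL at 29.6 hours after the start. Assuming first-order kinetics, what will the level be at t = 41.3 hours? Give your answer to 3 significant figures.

Over Δt = 29.6 − 1.68 = 27.92 hours, the level fell by a factor of 64.3/5.91 ≈ 10.88.
n = log₂(10.88) ≈ 3.4436 half-lives, so t½ = 27.92/3.4436 ≈ 8.1078 hours.
From t = 29.6 to t = 41.3: 5.91 × (1/2)^((41.3−29.6)/8.1078) ≈ 2.1736 ng/mL.

2.17 ng/mL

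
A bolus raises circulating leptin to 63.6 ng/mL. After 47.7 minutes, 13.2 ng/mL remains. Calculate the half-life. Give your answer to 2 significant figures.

A/A₀ = 13.2/63.6 ≈ 0.20755.
n = log₂(4.8182) ≈ 2.2685 half-lives elapsed in 47.7 minutes.
t½ = 47.7/2.2685 ≈ 21.027 minutes.

21 minutes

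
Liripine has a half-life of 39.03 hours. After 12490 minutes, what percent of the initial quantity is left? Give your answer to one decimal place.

12490 minutes = 208.167 hours.
n = 208.167/39.03 ≈ 5.3335 half-lives.
Fraction remaining = (1/2)^5.3335 ≈ 0.0248, i.e. 2.48%.

2.5%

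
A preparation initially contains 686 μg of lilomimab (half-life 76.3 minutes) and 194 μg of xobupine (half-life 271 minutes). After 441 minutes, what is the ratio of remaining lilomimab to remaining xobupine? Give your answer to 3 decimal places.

0.199

lilomimab: 686 × (1/2)^(441/76.3) = 686 × (1/2)^5.7798 ≈ 12.486 μg.
xobupine: 194 × (1/2)^(441/271) = 194 × (1/2)^1.6273 ≈ 62.796 μg.
Ratio ≈ 12.486 / 62.796 ≈ 0.19883.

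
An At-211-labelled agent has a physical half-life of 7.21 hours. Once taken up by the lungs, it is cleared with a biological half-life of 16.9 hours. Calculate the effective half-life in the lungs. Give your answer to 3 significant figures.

1/t_eff = 1/t_phys + 1/t_biol = 1/7.21 + 1/16.9 = 0.19787 per hour.
t_eff = 7.21 × 16.9 / (7.21 + 16.9) ≈ 5.0539 hours.

5.05 hours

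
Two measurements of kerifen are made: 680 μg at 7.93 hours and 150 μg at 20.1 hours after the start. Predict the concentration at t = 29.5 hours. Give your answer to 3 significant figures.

Over Δt = 20.1 − 7.93 = 12.17 hours, the level fell by a factor of 680/150 ≈ 4.5333.
n = log₂(4.5333) ≈ 2.1806 half-lives, so t½ = 12.17/2.1806 ≈ 5.5811 hours.
From t = 20.1 to t = 29.5: 150 × (1/2)^((29.5−20.1)/5.5811) ≈ 46.675 μg.

46.7 μg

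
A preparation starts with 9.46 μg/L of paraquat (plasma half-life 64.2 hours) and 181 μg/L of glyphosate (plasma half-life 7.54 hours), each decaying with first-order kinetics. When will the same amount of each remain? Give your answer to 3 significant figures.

36.4 hours

Set 9.46·(1/2)^(t/64.2) = 181·(1/2)^(t/7.54).
Taking log₂: log₂(9.46/181) = t·(1/64.2 − 1/7.54).
log₂(0.052265) = -4.258; 1/64.2 − 1/7.54 = -0.11705.
t = -4.258 / -0.11705 ≈ 36.378 hours.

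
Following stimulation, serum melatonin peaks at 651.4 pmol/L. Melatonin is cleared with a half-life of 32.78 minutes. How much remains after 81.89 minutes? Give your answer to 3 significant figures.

Number of half-lives: n = 81.89/32.78 ≈ 2.4982.
Remaining = 651.4 × (1/2)^2.4982 = 651.4 × 0.177 ≈ 115.3 pmol/L.

115 pmol/L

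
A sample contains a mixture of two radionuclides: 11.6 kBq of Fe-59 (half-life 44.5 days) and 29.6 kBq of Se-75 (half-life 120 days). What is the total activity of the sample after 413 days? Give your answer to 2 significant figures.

2.7 kBq

Fe-59: 11.6 × (1/2)^(413/44.5) = 11.6 × (1/2)^9.2809 ≈ 0.018648 kBq.
Se-75: 29.6 × (1/2)^(413/120) = 29.6 × (1/2)^3.4417 ≈ 2.7242 kBq.
Total = 0.018648 + 2.7242 ≈ 2.7429 kBq.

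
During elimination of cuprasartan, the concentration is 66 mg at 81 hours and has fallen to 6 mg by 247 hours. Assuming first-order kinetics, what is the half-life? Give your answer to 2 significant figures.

Over Δt = 247 − 81 = 166 hours, the level fell by a factor of 66/6 ≈ 11.
n = log₂(11) ≈ 3.4594 half-lives, so t½ = 166/3.4594 ≈ 47.985 hours.

48 hours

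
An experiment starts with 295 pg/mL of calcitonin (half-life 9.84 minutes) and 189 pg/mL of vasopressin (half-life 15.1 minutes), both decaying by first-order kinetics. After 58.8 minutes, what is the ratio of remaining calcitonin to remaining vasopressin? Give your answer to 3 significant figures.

0.369

calcitonin: 295 × (1/2)^(58.8/9.84) = 295 × (1/2)^5.9756 ≈ 4.688 pg/mL.
vasopressin: 189 × (1/2)^(58.8/15.1) = 189 × (1/2)^3.894 ≈ 12.713 pg/mL.
Ratio ≈ 4.688 / 12.713 ≈ 0.36876.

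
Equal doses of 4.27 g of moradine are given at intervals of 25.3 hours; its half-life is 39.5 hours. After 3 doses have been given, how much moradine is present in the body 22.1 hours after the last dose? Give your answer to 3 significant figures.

The 3 doses were given 72.7, 47.4, 22.1 hours ago.
Total = 4.27·(1/2)^(72.7/39.5) + 4.27·(1/2)^(47.4/39.5) + 4.27·(1/2)^(22.1/39.5)
      = 1.1923 + 1.8586 + 2.8974 ≈ 5.9483 g.

5.95 g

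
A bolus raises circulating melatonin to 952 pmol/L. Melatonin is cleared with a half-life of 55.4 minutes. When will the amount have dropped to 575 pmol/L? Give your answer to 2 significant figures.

Fraction remaining = 575/952 ≈ 0.60399.
n = log₂(952/575) = ln(1.6557)/ln 2 ≈ 0.7274 half-lives.
t = n × t½ = 0.7274 × 55.4 ≈ 40.298 minutes.

40 minutes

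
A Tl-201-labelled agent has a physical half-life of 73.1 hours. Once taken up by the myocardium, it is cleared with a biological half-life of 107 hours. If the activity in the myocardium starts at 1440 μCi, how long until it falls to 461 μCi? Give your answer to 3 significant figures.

1/t_eff = 1/t_phys + 1/t_biol = 1/73.1 + 1/107 = 0.023026 per hour.
t_eff = 73.1 × 107 / (73.1 + 107) ≈ 43.43 hours.
n = log₂(1440/461) ≈ 1.6432; t = 1.6432 × 43.43 ≈ 71.365 hours.

71.4 hours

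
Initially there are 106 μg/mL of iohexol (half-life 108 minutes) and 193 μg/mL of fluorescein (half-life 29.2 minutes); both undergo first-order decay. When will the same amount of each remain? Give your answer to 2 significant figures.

Set 106·(1/2)^(t/108) = 193·(1/2)^(t/29.2).
Taking log₂: log₂(106/193) = t·(1/108 − 1/29.2).
log₂(0.54922) = -0.86454; 1/108 − 1/29.2 = -0.024987.
t = -0.86454 / -0.024987 ≈ 34.599 minutes.

35 minutes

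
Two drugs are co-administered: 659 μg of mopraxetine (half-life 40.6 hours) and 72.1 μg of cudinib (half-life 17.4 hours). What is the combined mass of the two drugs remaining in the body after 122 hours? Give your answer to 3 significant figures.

82.7 μg

mopraxetine: 659 × (1/2)^(122/40.6) = 659 × (1/2)^3.0049 ≈ 82.094 μg.
cudinib: 72.1 × (1/2)^(122/17.4) = 72.1 × (1/2)^7.0115 ≈ 0.55881 μg.
Total = 82.094 + 0.55881 ≈ 82.653 μg.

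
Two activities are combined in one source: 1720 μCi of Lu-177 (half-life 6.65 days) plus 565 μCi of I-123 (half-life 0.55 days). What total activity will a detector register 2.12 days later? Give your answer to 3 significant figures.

1420 μCi

Lu-177: 1720 × (1/2)^(2.12/6.65) = 1720 × (1/2)^0.3188 ≈ 1379 μCi.
I-123: 565 × (1/2)^(2.12/0.55) = 565 × (1/2)^3.8545 ≈ 39.058 μCi.
Total = 1379 + 39.058 ≈ 1418 μCi.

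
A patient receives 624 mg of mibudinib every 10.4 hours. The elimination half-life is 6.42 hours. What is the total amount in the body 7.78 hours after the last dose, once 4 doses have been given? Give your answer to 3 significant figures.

395 mg

The 4 doses were given 38.98, 28.58, 18.18, 7.78 hours ago.
Total = 624·(1/2)^(38.98/6.42) + 624·(1/2)^(28.58/6.42) + 624·(1/2)^(18.18/6.42) + 624·(1/2)^(7.78/6.42)
      = 9.2776 + 28.516 + 87.647 + 269.39 ≈ 394.83 mg.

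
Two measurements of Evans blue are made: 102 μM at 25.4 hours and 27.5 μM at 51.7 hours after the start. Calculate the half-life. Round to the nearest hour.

14 hours

Over Δt = 51.7 − 25.4 = 26.3 hours, the level fell by a factor of 102/27.5 ≈ 3.7091.
n = log₂(3.7091) ≈ 1.8911 half-lives, so t½ = 26.3/1.8911 ≈ 13.908 hours.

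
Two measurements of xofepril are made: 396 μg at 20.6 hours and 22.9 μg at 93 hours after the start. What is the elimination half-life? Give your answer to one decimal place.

17.6 hours

Over Δt = 93 − 20.6 = 72.4 hours, the level fell by a factor of 396/22.9 ≈ 17.293.
n = log₂(17.293) ≈ 4.1121 half-lives, so t½ = 72.4/4.1121 ≈ 17.607 hours.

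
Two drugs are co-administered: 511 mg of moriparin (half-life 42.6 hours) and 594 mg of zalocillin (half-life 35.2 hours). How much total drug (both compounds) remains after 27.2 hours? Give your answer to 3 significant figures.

moriparin: 511 × (1/2)^(27.2/42.6) = 511 × (1/2)^0.6385 ≈ 328.26 mg.
zalocillin: 594 × (1/2)^(27.2/35.2) = 594 × (1/2)^0.77273 ≈ 347.67 mg.
Total = 328.26 + 347.67 ≈ 675.93 mg.

676 mg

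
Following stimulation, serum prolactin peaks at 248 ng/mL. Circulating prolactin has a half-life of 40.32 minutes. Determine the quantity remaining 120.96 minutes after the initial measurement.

Elapsed time is 3 half-lives (120.96/40.32).
Each half-life halves the amount: 248 × (1/2)^3 = 248/8 = 31 ng/mL.

31 ng/mL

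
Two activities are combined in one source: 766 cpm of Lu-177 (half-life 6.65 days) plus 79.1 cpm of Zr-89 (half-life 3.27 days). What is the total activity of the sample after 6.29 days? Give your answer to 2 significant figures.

Lu-177: 766 × (1/2)^(6.29/6.65) = 766 × (1/2)^0.94586 ≈ 397.64 cpm.
Zr-89: 79.1 × (1/2)^(6.29/3.27) = 79.1 × (1/2)^1.9235 ≈ 20.851 cpm.
Total = 397.64 + 20.851 ≈ 418.5 cpm.

420 cpm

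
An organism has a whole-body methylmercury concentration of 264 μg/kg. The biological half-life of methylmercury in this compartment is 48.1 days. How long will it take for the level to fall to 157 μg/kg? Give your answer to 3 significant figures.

36.1 days

Fraction remaining = 157/264 ≈ 0.5947.
n = log₂(264/157) = ln(1.6815)/ln 2 ≈ 0.74977 half-lives.
t = n × t½ = 0.74977 × 48.1 ≈ 36.064 days.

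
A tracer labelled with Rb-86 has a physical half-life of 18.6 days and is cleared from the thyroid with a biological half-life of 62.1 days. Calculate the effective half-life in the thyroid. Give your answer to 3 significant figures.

14.3 days

1/t_eff = 1/t_phys + 1/t_biol = 1/18.6 + 1/62.1 = 0.069867 per day.
t_eff = 18.6 × 62.1 / (18.6 + 62.1) ≈ 14.313 days.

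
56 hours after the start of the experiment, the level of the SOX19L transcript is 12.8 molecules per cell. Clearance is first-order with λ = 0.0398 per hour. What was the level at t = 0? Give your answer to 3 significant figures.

t½ = ln 2 / λ = 0.69315 / 0.0398 ≈ 17.416 hours.
Number of half-lives elapsed: n = 56/17.416 ≈ 3.2155.
A₀ = A × 2^n = 12.8 × 2^3.2155 = 12.8 × 9.2887 ≈ 118.9 molecules per cell.

119 molecules per cell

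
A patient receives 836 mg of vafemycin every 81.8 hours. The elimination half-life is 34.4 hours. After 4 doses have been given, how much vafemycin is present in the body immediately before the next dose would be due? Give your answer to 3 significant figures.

199 mg

The 4 doses were given 327.2, 245.4, 163.6, 81.8 hours ago.
Total = 836·(1/2)^(327.2/34.4) + 836·(1/2)^(245.4/34.4) + 836·(1/2)^(163.6/34.4) + 836·(1/2)^(81.8/34.4)
      = 1.1453 + 5.9531 + 30.943 + 160.84 ≈ 198.88 mg.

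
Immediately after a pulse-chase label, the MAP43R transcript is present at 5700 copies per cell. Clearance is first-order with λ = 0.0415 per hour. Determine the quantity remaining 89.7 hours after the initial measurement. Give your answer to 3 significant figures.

t½ = ln 2 / λ = 0.69315 / 0.0415 ≈ 16.702 hours.
Number of half-lives: n = 89.7/16.702 ≈ 5.3705.
Remaining = 5700 × (1/2)^5.3705 = 5700 × 0.024172 ≈ 137.78 copies per cell.

138 copies per cell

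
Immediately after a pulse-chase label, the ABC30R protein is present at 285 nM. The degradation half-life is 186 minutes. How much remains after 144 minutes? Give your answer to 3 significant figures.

167 nM

Number of half-lives: n = 144/186 ≈ 0.77419.
Remaining = 285 × (1/2)^0.77419 = 285 × 0.58472 ≈ 166.64 nM.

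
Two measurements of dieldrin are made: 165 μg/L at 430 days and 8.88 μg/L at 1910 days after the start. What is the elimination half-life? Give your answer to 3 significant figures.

Over Δt = 1910 − 430 = 1480 days, the level fell by a factor of 165/8.88 ≈ 18.581.
n = log₂(18.581) ≈ 4.2158 half-lives, so t½ = 1480/4.2158 ≈ 351.06 days.

351 days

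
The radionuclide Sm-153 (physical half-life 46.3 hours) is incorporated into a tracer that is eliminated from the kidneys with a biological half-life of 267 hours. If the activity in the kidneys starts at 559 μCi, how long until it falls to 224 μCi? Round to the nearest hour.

52 hours

1/t_eff = 1/t_phys + 1/t_biol = 1/46.3 + 1/267 = 0.025344 per hour.
t_eff = 46.3 × 267 / (46.3 + 267) ≈ 39.458 hours.
n = log₂(559/224) ≈ 1.3193; t = 1.3193 × 39.458 ≈ 52.059 hours.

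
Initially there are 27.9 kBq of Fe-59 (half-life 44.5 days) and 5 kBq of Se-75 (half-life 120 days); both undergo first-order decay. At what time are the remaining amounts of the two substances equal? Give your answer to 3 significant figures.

Set 27.9·(1/2)^(t/44.5) = 5·(1/2)^(t/120).
Taking log₂: log₂(27.9/5) = t·(1/44.5 − 1/120).
log₂(5.58) = 2.4803; 1/44.5 − 1/120 = 0.014139.
t = 2.4803 / 0.014139 ≈ 175.43 days.

175 days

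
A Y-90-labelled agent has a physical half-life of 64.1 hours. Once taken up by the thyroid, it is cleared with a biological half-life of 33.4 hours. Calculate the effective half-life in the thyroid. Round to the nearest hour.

22 hours

1/t_eff = 1/t_phys + 1/t_biol = 1/64.1 + 1/33.4 = 0.045541 per hour.
t_eff = 64.1 × 33.4 / (64.1 + 33.4) ≈ 21.958 hours.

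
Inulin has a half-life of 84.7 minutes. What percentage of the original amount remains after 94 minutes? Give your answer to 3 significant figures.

n = 94/84.7 ≈ 1.1098 half-lives.
Fraction remaining = (1/2)^1.1098 ≈ 0.46336, i.e. 46.336%.

46.3%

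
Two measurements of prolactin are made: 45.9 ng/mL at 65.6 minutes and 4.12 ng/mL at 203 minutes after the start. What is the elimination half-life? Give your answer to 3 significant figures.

Over Δt = 203 − 65.6 = 137.4 minutes, the level fell by a factor of 45.9/4.12 ≈ 11.141.
n = log₂(11.141) ≈ 3.4778 half-lives, so t½ = 137.4/3.4778 ≈ 39.508 minutes.

39.5 minutes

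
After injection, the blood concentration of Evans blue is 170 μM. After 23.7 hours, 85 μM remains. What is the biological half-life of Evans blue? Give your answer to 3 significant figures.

23.7 hours

A/A₀ = 85/170 ≈ 0.5.
n = log₂(2) ≈ 1 half-life elapsed in 23.7 hours.
t½ = 23.7/1 ≈ 23.7 hours.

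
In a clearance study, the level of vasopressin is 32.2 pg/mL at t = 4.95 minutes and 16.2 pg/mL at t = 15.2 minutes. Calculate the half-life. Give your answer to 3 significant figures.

Over Δt = 15.2 − 4.95 = 10.25 minutes, the level fell by a factor of 32.2/16.2 ≈ 1.9877.
n = log₂(1.9877) ≈ 0.99107 half-lives, so t½ = 10.25/0.99107 ≈ 10.342 minutes.

10.3 minutes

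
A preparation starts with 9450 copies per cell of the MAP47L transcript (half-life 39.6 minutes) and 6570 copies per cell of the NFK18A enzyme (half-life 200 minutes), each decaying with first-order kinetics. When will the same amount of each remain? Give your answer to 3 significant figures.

25.9 minutes

Set 9450·(1/2)^(t/39.6) = 6570·(1/2)^(t/200).
Taking log₂: log₂(9450/6570) = t·(1/39.6 − 1/200).
log₂(1.4384) = 0.52442; 1/39.6 − 1/200 = 0.020253.
t = 0.52442 / 0.020253 ≈ 25.894 minutes.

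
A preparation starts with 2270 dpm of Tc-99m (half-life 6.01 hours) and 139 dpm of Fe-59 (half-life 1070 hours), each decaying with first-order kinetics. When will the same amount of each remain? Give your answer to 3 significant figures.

24.4 hours

Set 2270·(1/2)^(t/6.01) = 139·(1/2)^(t/1070).
Taking log₂: log₂(2270/139) = t·(1/6.01 − 1/1070).
log₂(16.331) = 4.0295; 1/6.01 − 1/1070 = 0.16545.
t = 4.0295 / 0.16545 ≈ 24.354 hours.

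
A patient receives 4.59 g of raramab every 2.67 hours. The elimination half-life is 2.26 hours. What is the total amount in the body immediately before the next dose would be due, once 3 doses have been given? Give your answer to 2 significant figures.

The 3 doses were given 8.01, 5.34, 2.67 hours ago.
Total = 4.59·(1/2)^(8.01/2.26) + 4.59·(1/2)^(5.34/2.26) + 4.59·(1/2)^(2.67/2.26)
      = 0.39345 + 0.89234 + 2.0238 ≈ 3.3096 g.

3.3 g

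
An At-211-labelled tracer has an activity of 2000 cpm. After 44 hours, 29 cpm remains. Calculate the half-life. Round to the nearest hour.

A/A₀ = 29/2000 ≈ 0.0145.
n = log₂(68.966) ≈ 6.1078 half-lives elapsed in 44 hours.
t½ = 44/6.1078 ≈ 7.2039 hours.

7 hours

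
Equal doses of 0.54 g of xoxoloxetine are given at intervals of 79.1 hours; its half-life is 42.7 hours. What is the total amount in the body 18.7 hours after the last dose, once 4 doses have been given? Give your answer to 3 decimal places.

0.548 g

The 4 doses were given 256, 176.9, 97.8, 18.7 hours ago.
Total = 0.54·(1/2)^(256/42.7) + 0.54·(1/2)^(176.9/42.7) + 0.54·(1/2)^(97.8/42.7) + 0.54·(1/2)^(18.7/42.7)
      = 0.0084649 + 0.030568 + 0.11039 + 0.39862 ≈ 0.54804 g.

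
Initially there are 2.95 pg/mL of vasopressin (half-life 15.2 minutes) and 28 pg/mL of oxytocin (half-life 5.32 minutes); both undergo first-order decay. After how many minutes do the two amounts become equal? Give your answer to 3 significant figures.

Set 2.95·(1/2)^(t/15.2) = 28·(1/2)^(t/5.32).
Taking log₂: log₂(2.95/28) = t·(1/15.2 − 1/5.32).
log₂(0.10536) = -3.2466; 1/15.2 − 1/5.32 = -0.12218.
t = -3.2466 / -0.12218 ≈ 26.572 minutes.

26.6 minutes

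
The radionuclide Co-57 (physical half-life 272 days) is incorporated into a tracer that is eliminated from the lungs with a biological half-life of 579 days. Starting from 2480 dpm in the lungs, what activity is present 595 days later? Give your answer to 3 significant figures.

267 dpm

1/t_eff = 1/t_phys + 1/t_biol = 1/272 + 1/579 = 0.0054036 per day.
t_eff = 272 × 579 / (272 + 579) ≈ 185.06 days.
Remaining = 2480 × (1/2)^(595/185.06) = 2480 × (1/2)^3.2151 ≈ 267.05 dpm.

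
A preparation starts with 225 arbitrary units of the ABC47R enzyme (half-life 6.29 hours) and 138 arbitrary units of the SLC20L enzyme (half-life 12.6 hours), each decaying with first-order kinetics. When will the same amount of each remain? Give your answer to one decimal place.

Set 225·(1/2)^(t/6.29) = 138·(1/2)^(t/12.6).
Taking log₂: log₂(225/138) = t·(1/6.29 − 1/12.6).
log₂(1.6304) = 0.70526; 1/6.29 − 1/12.6 = 0.079617.
t = 0.70526 / 0.079617 ≈ 8.8581 hours.

8.9 hours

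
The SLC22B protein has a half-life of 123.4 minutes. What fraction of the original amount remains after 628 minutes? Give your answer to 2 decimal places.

n = 628/123.4 ≈ 5.0891 half-lives.
Fraction remaining = (1/2)^5.0891 ≈ 0.029378.

0.03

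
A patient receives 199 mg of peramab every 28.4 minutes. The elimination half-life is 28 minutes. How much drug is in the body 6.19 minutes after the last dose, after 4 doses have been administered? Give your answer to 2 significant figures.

320 mg

The 4 doses were given 91.39, 62.99, 34.59, 6.19 minutes ago.
Total = 199·(1/2)^(91.39/28) + 199·(1/2)^(62.99/28) + 199·(1/2)^(34.59/28) + 199·(1/2)^(6.19/28)
      = 20.716 + 41.845 + 84.523 + 170.73 ≈ 317.81 mg.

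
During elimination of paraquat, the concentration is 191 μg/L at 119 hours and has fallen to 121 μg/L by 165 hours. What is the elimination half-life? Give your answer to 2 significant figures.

Over Δt = 165 − 119 = 46 hours, the level fell by a factor of 191/121 ≈ 1.5785.
n = log₂(1.5785) ≈ 0.65857 half-lives, so t½ = 46/0.65857 ≈ 69.849 hours.

70 hours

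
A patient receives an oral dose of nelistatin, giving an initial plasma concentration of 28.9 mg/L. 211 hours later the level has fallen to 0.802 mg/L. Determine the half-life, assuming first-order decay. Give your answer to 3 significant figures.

A/A₀ = 0.802/28.9 ≈ 0.027751.
n = log₂(36.035) ≈ 5.1713 half-lives elapsed in 211 hours.
t½ = 211/5.1713 ≈ 40.802 hours.

40.8 hours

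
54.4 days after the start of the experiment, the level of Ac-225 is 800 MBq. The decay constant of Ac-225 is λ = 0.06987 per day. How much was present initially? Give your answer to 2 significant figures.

36000 MBq

t½ = ln 2 / λ = 0.69315 / 0.06987 ≈ 9.9205 days.
Number of half-lives elapsed: n = 54.4/9.9205 ≈ 5.4836.
A₀ = A × 2^n = 800 × 2^5.4836 = 800 × 44.743 ≈ 35794 MBq.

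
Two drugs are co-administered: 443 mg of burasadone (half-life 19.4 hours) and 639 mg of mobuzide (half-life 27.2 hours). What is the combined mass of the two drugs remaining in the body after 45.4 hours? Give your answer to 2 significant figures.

burasadone: 443 × (1/2)^(45.4/19.4) = 443 × (1/2)^2.3402 ≈ 87.485 mg.
mobuzide: 639 × (1/2)^(45.4/27.2) = 639 × (1/2)^1.6691 ≈ 200.93 mg.
Total = 87.485 + 200.93 ≈ 288.42 mg.

290 mg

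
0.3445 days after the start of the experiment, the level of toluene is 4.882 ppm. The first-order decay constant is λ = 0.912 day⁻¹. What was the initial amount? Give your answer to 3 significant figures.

t½ = ln 2 / λ = 0.69315 / 0.912 ≈ 0.76003 days.
Number of half-lives elapsed: n = 0.3445/0.76003 ≈ 0.45327.
A₀ = A × 2^n = 4.882 × 2^0.45327 = 4.882 × 1.3691 ≈ 6.6841 ppm.

6.68 ppm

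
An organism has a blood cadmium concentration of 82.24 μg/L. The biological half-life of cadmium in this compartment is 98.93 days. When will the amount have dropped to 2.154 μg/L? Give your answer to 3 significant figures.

Fraction remaining = 2.154/82.24 ≈ 0.026192.
n = log₂(82.24/2.154) = ln(38.18)/ln 2 ≈ 5.2548 half-lives.
t = n × t½ = 5.2548 × 98.93 ≈ 519.85 days.

520 days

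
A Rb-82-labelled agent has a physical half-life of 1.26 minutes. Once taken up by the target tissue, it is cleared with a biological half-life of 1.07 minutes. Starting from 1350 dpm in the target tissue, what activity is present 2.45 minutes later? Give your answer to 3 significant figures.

1/t_eff = 1/t_phys + 1/t_biol = 1/1.26 + 1/1.07 = 1.7282 per minute.
t_eff = 1.26 × 1.07 / (1.26 + 1.07) ≈ 0.57863 minutes.
Remaining = 1350 × (1/2)^(2.45/0.57863) = 1350 × (1/2)^4.2342 ≈ 71.734 dpm.

71.7 dpm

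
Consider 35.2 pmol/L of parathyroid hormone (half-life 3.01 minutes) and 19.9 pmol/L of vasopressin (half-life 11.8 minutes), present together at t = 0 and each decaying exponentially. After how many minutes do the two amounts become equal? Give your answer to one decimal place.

3.3 minutes

Set 35.2·(1/2)^(t/3.01) = 19.9·(1/2)^(t/11.8).
Taking log₂: log₂(35.2/19.9) = t·(1/3.01 − 1/11.8).
log₂(1.7688) = 0.82281; 1/3.01 − 1/11.8 = 0.24748.
t = 0.82281 / 0.24748 ≈ 3.3247 minutes.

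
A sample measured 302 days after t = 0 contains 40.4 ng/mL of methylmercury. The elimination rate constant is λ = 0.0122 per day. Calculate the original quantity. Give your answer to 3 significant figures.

1610 ng/mL

t½ = ln 2 / λ = 0.69315 / 0.0122 ≈ 56.815 days.
Number of half-lives elapsed: n = 302/56.815 ≈ 5.3155.
A₀ = A × 2^n = 40.4 × 2^5.3155 = 40.4 × 39.821 ≈ 1608.8 ng/mL.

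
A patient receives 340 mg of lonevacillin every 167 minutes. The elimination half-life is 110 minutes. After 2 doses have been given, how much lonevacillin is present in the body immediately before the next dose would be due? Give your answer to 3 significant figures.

The 2 doses were given 334, 167 minutes ago.
Total = 340·(1/2)^(334/110) + 340·(1/2)^(167/110)
      = 41.442 + 118.7 ≈ 160.14 mg.

160 mg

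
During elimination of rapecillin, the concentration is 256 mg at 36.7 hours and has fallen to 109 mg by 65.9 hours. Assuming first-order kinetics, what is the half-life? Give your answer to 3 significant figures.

23.7 hours

Over Δt = 65.9 − 36.7 = 29.2 hours, the level fell by a factor of 256/109 ≈ 2.3486.
n = log₂(2.3486) ≈ 1.2318 half-lives, so t½ = 29.2/1.2318 ≈ 23.705 hours.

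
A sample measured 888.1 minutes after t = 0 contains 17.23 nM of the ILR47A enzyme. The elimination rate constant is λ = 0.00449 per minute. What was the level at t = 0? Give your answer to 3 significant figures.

929 nM

t½ = ln 2 / λ = 0.69315 / 0.00449 ≈ 154.38 minutes.
Number of half-lives elapsed: n = 888.1/154.38 ≈ 5.7528.
A₀ = A × 2^n = 17.23 × 2^5.7528 = 17.23 × 53.924 ≈ 929.1 nM.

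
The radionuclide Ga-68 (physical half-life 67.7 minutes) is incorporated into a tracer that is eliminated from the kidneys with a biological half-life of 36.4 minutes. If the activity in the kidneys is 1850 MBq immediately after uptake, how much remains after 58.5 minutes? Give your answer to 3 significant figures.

1/t_eff = 1/t_phys + 1/t_biol = 1/67.7 + 1/36.4 = 0.042244 per minute.
t_eff = 67.7 × 36.4 / (67.7 + 36.4) ≈ 23.672 minutes.
Remaining = 1850 × (1/2)^(58.5/23.672) = 1850 × (1/2)^2.4712 ≈ 333.62 MBq.

334 MBq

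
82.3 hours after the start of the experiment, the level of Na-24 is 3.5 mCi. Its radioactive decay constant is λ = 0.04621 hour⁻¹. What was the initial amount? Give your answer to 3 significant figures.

t½ = ln 2 / λ = 0.69315 / 0.04621 ≈ 15 hours.
Number of half-lives elapsed: n = 82.3/15 ≈ 5.4867.
A₀ = A × 2^n = 3.5 × 2^5.4867 = 3.5 × 44.839 ≈ 156.94 mCi.

157 mCi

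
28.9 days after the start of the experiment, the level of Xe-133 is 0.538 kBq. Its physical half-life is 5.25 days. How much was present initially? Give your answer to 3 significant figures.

Number of half-lives elapsed: n = 28.9/5.25 ≈ 5.5048.
A₀ = A × 2^n = 0.538 × 2^5.5048 = 0.538 × 45.404 ≈ 24.428 kBq.

24.4 kBq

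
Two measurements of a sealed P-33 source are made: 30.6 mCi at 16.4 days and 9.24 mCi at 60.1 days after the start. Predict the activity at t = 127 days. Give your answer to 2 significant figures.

Over Δt = 60.1 − 16.4 = 43.7 days, the level fell by a factor of 30.6/9.24 ≈ 3.3117.
n = log₂(3.3117) ≈ 1.7276 half-lives, so t½ = 43.7/1.7276 ≈ 25.296 days.
From t = 60.1 to t = 127: 9.24 × (1/2)^((127−60.1)/25.296) ≈ 1.4775 mCi.

1.5 mCi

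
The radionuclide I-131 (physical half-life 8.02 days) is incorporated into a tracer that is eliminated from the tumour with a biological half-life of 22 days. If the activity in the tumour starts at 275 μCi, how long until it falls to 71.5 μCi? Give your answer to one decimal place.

1/t_eff = 1/t_phys + 1/t_biol = 1/8.02 + 1/22 = 0.17014 per day.
t_eff = 8.02 × 22 / (8.02 + 22) ≈ 5.8774 days.
n = log₂(275/71.5) ≈ 1.9434; t = 1.9434 × 5.8774 ≈ 11.422 days.

11.4 days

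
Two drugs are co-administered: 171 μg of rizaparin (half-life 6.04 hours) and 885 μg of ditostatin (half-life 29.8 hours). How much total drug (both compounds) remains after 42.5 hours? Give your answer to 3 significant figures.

331 μg

rizaparin: 171 × (1/2)^(42.5/6.04) = 171 × (1/2)^7.0364 ≈ 1.3026 μg.
ditostatin: 885 × (1/2)^(42.5/29.8) = 885 × (1/2)^1.4262 ≈ 329.32 μg.
Total = 1.3026 + 329.32 ≈ 330.63 μg.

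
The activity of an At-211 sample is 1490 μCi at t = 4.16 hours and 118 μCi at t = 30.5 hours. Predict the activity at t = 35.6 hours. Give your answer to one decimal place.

Over Δt = 30.5 − 4.16 = 26.34 hours, the level fell by a factor of 1490/118 ≈ 12.627.
n = log₂(12.627) ≈ 3.6585 half-lives, so t½ = 26.34/3.6585 ≈ 7.1998 hours.
From t = 30.5 to t = 35.6: 118 × (1/2)^((35.6−30.5)/7.1998) ≈ 72.218 μCi.

72.2 μCi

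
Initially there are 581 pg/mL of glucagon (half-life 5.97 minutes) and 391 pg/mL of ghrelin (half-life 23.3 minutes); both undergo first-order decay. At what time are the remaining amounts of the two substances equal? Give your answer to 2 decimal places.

Set 581·(1/2)^(t/5.97) = 391·(1/2)^(t/23.3).
Taking log₂: log₂(581/391) = t·(1/5.97 − 1/23.3).
log₂(1.4859) = 0.57137; 1/5.97 − 1/23.3 = 0.12459.
t = 0.57137 / 0.12459 ≈ 4.5862 minutes.

4.59 minutes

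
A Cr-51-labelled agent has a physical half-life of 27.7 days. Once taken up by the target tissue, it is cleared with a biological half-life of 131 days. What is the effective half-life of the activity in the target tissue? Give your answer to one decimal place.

22.9 days

1/t_eff = 1/t_phys + 1/t_biol = 1/27.7 + 1/131 = 0.043735 per day.
t_eff = 27.7 × 131 / (27.7 + 131) ≈ 22.865 days.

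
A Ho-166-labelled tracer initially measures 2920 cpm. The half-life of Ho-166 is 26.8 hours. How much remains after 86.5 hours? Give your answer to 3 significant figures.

312 cpm

Number of half-lives: n = 86.5/26.8 ≈ 3.2276.
Remaining = 2920 × (1/2)^3.2276 = 2920 × 0.10676 ≈ 311.73 cpm.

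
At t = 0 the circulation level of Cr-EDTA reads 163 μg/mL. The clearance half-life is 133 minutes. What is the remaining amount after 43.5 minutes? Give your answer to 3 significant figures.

Number of half-lives: n = 43.5/133 ≈ 0.32707.
Remaining = 163 × (1/2)^0.32707 = 163 × 0.79716 ≈ 129.94 μg/mL.

130 μg/mL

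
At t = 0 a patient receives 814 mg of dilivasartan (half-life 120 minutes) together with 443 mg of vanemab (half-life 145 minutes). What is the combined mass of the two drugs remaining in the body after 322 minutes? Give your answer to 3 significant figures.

222 mg

dilivasartan: 814 × (1/2)^(322/120) = 814 × (1/2)^2.6833 ≈ 126.72 mg.
vanemab: 443 × (1/2)^(322/145) = 443 × (1/2)^2.2207 ≈ 95.041 mg.
Total = 126.72 + 95.041 ≈ 221.77 mg.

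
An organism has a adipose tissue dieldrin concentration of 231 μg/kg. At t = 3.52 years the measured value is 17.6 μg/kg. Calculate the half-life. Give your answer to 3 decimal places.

0.948 years

A/A₀ = 17.6/231 ≈ 0.07619.
n = log₂(13.125) ≈ 3.7142 half-lives elapsed in 3.52 years.
t½ = 3.52/3.7142 ≈ 0.9477 years.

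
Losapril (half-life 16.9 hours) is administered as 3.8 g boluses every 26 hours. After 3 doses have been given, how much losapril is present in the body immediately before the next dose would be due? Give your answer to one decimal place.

The 3 doses were given 78, 52, 26 hours ago.
Total = 3.8·(1/2)^(78/16.9) + 3.8·(1/2)^(52/16.9) + 3.8·(1/2)^(26/16.9)
      = 0.15503 + 0.45034 + 1.3082 ≈ 1.9135 g.

1.9 g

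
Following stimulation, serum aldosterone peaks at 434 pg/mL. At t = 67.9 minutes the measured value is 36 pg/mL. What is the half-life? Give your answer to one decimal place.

18.9 minutes

A/A₀ = 36/434 ≈ 0.082949.
n = log₂(12.056) ≈ 3.5916 half-lives elapsed in 67.9 minutes.
t½ = 67.9/3.5916 ≈ 18.905 minutes.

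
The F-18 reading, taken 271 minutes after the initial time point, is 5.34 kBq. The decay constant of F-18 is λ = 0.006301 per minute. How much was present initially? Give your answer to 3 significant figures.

t½ = ln 2 / λ = 0.69315 / 0.006301 ≈ 110.01 minutes.
Number of half-lives elapsed: n = 271/110.01 ≈ 2.4635.
A₀ = A × 2^n = 5.34 × 2^2.4635 = 5.34 × 5.5155 ≈ 29.453 kBq.

29.5 kBq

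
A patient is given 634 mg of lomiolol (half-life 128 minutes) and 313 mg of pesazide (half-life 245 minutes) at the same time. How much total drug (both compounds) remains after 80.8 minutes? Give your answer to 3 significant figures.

658 mg

lomiolol: 634 × (1/2)^(80.8/128) = 634 × (1/2)^0.63125 ≈ 409.32 mg.
pesazide: 313 × (1/2)^(80.8/245) = 313 × (1/2)^0.3298 ≈ 249.04 mg.
Total = 409.32 + 249.04 ≈ 658.36 mg.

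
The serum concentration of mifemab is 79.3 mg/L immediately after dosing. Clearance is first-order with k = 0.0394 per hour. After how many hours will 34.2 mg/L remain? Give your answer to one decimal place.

t½ = ln 2 / k = 0.69315 / 0.0394 ≈ 17.593 hours.
Fraction remaining = 34.2/79.3 ≈ 0.43127.
n = log₂(79.3/34.2) = ln(2.3187)/ln 2 ≈ 1.2133 half-lives.
t = n × t½ = 1.2133 × 17.593 ≈ 21.345 hours.

21.3 hours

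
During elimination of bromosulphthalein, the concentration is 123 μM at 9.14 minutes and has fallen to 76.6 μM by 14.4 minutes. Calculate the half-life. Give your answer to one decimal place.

Over Δt = 14.4 − 9.14 = 5.26 minutes, the level fell by a factor of 123/76.6 ≈ 1.6057.
n = log₂(1.6057) ≈ 0.68324 half-lives, so t½ = 5.26/0.68324 ≈ 7.6986 minutes.

7.7 minutes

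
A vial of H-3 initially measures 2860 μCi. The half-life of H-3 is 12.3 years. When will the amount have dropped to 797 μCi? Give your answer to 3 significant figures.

22.7 years

Fraction remaining = 797/2860 ≈ 0.27867.
n = log₂(2860/797) = ln(3.5885)/ln 2 ≈ 1.8434 half-lives.
t = n × t½ = 1.8434 × 12.3 ≈ 22.673 years.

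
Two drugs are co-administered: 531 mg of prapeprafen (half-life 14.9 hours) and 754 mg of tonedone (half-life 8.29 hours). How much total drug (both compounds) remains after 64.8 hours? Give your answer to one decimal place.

29.4 mg

prapeprafen: 531 × (1/2)^(64.8/14.9) = 531 × (1/2)^4.349 ≈ 26.057 mg.
tonedone: 754 × (1/2)^(64.8/8.29) = 754 × (1/2)^7.8166 ≈ 3.3445 mg.
Total = 26.057 + 3.3445 ≈ 29.401 mg.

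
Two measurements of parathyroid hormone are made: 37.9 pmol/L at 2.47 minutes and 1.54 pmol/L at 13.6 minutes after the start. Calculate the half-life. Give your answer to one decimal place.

2.4 minutes

Over Δt = 13.6 − 2.47 = 11.13 minutes, the level fell by a factor of 37.9/1.54 ≈ 24.61.
n = log₂(24.61) ≈ 4.6212 half-lives, so t½ = 11.13/4.6212 ≈ 2.4085 minutes.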